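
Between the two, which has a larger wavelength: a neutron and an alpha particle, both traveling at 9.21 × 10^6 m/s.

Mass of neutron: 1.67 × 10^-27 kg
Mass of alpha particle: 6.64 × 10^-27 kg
The neutron has the longer wavelength.

Using λ = h/(mv), since both particles have the same velocity, the wavelength depends only on mass.

For neutron: λ₁ = h/(m₁v) = 4.31 × 10^-14 m
For alpha particle: λ₂ = h/(m₂v) = 1.08 × 10^-14 m

Since λ ∝ 1/m at constant velocity, the lighter particle has the longer wavelength.

The neutron has the longer de Broglie wavelength.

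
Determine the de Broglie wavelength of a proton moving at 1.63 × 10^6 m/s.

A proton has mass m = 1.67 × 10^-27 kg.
2.43 × 10^-13 m

Using the de Broglie relation λ = h/(mv):

λ = h/(mv)
λ = (6.626 × 10^-34 J·s) / (1.67 × 10^-27 kg × 1.63 × 10^6 m/s)
λ = 2.43 × 10^-13 m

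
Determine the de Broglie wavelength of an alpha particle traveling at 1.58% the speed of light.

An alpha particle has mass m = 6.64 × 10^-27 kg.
2.11 × 10^-14 m

Using the de Broglie relation λ = h/(mv):

v = 1.58% × c = 4.737 × 10^6 m/s

λ = h/(mv)
λ = (6.626 × 10^-34 J·s) / (6.64 × 10^-27 kg × 4.737 × 10^6 m/s)
λ = 2.11 × 10^-14 m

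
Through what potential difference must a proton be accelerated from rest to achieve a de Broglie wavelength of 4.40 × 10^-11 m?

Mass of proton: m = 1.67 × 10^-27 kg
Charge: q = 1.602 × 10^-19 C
4.24 × 10^-1 V

From λ = h/√(2mqV), we solve for V:

λ² = h²/(2mqV)
V = h²/(2mqλ²)
V = (6.626 × 10^-34 J·s)² / (2 × 1.67 × 10^-27 kg × 1.602 × 10^-19 C × (4.40 × 10^-11 m)²)
V = 4.24 × 10^-1 V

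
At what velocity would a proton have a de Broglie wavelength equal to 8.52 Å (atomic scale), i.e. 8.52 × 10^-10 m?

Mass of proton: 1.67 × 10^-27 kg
4.66 × 10^2 m/s

From λ = h/(mv), solve for v:

v = h/(mλ)
v = (6.626 × 10^-34 J·s) / (1.67 × 10^-27 kg × 8.52 × 10^-10 m)
v = 4.66 × 10^2 m/s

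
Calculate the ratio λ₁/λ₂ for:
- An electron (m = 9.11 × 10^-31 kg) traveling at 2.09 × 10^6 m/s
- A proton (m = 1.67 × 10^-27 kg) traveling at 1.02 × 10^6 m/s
λ₁/λ₂ = 895

Using λ = h/(mv):

λ₁ = h/(m₁v₁) = 3.48 × 10^-10 m
λ₂ = h/(m₂v₂) = 3.89 × 10^-13 m

Ratio λ₁/λ₂ = (m₂v₂)/(m₁v₁)
         = (1.67 × 10^-27 kg × 1.02 × 10^6 m/s) / (9.11 × 10^-31 kg × 2.09 × 10^6 m/s)
         = 895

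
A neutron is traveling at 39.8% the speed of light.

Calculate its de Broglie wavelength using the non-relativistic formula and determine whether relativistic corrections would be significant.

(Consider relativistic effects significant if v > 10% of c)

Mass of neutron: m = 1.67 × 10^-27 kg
Yes, relativistic corrections are needed.

Using the non-relativistic de Broglie formula λ = h/(mv):

v = 39.8% × c = 1.193 × 10^8 m/s

λ = h/(mv)
λ = (6.626 × 10^-34 J·s) / (1.67 × 10^-27 kg × 1.193 × 10^8 m/s)
λ = 3.33 × 10^-15 m

Since v = 39.8% of c > 10% of c, relativistic corrections ARE significant and the actual wavelength would differ from this non-relativistic estimate.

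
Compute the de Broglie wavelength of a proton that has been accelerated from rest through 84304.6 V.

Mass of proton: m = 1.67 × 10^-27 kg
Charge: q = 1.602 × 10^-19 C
9.87 × 10^-14 m

When a particle is accelerated through voltage V, it gains kinetic energy KE = qV.

The de Broglie wavelength is then λ = h/√(2mqV):

λ = h/√(2mqV)
λ = (6.626 × 10^-34 J·s) / √(2 × 1.67 × 10^-27 kg × 1.602 × 10^-19 C × 84304.6 V)
λ = 9.87 × 10^-14 m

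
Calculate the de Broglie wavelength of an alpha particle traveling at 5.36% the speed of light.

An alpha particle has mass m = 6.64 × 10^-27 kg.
6.21 × 10^-15 m

Using the de Broglie relation λ = h/(mv):

v = 5.36% × c = 1.607 × 10^7 m/s

λ = h/(mv)
λ = (6.626 × 10^-34 J·s) / (6.64 × 10^-27 kg × 1.607 × 10^7 m/s)
λ = 6.21 × 10^-15 m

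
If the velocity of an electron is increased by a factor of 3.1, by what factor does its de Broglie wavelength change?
The wavelength decreases by a factor of 3.1.

From λ = h/(mv), the wavelength is inversely proportional to velocity:

λ ∝ 1/v

If v → 3.1v, then λ → λ/3.1

When velocity is increased by a factor of 3.1, the wavelength decreases by a factor of 3.1.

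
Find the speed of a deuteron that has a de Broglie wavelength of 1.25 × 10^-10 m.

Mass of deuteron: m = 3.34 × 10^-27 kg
1.59 × 10^3 m/s

From the de Broglie relation λ = h/(mv), we solve for v:

v = h/(mλ)
v = (6.626 × 10^-34 J·s) / (3.34 × 10^-27 kg × 1.25 × 10^-10 m)
v = 1.59 × 10^3 m/s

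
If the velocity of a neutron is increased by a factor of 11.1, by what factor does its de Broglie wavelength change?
The wavelength decreases by a factor of 11.1.

From λ = h/(mv), the wavelength is inversely proportional to velocity:

λ ∝ 1/v

If v → 11.1v, then λ → λ/11.1

When velocity is increased by a factor of 11.1, the wavelength decreases by a factor of 11.1.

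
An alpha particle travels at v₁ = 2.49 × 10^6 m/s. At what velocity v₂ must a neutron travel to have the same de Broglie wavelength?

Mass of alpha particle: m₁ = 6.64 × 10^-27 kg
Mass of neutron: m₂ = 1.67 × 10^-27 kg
v₂ = 9.90 × 10^6 m/s

For equal de Broglie wavelengths: λ₁ = λ₂

h/(m₁v₁) = h/(m₂v₂)
m₁v₁ = m₂v₂
v₂ = v₁ · (m₁/m₂)

v₂ = 2.49 × 10^6 m/s × (6.64 × 10^-27 kg / 1.67 × 10^-27 kg)
v₂ = 9.90 × 10^6 m/s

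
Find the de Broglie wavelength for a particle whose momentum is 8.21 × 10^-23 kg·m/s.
8.07 × 10^-12 m

Using the de Broglie relation λ = h/p:

λ = h/p
λ = (6.626 × 10^-34 J·s) / (8.21 × 10^-23 kg·m/s)
λ = 8.07 × 10^-12 m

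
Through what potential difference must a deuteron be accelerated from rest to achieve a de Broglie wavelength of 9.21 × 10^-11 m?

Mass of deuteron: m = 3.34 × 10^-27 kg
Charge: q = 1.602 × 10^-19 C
4.84 × 10^-2 V

From λ = h/√(2mqV), we solve for V:

λ² = h²/(2mqV)
V = h²/(2mqλ²)
V = (6.626 × 10^-34 J·s)² / (2 × 3.34 × 10^-27 kg × 1.602 × 10^-19 C × (9.21 × 10^-11 m)²)
V = 4.84 × 10^-2 V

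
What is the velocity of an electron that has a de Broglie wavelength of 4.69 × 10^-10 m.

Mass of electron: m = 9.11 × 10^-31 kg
1.55 × 10^6 m/s

From the de Broglie relation λ = h/(mv), we solve for v:

v = h/(mλ)
v = (6.626 × 10^-34 J·s) / (9.11 × 10^-31 kg × 4.69 × 10^-10 m)
v = 1.55 × 10^6 m/s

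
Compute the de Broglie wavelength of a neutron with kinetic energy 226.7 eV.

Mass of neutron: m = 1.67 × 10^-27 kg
1.90 × 10^-12 m

Using λ = h/√(2mKE):

First convert KE to Joules: KE = 226.7 eV = 3.632 × 10^-17 J

λ = h/√(2mKE)
λ = (6.626 × 10^-34 J·s) / √(2 × 1.67 × 10^-27 kg × 3.632 × 10^-17 J)
λ = 1.90 × 10^-12 m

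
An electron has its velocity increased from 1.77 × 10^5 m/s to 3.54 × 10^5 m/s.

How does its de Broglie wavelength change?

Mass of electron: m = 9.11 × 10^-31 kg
The wavelength decreases by a factor of 2.

Using λ = h/(mv):

Initial wavelength: λ₁ = h/(mv₁) = 4.11 × 10^-9 m
Final wavelength: λ₂ = h/(mv₂) = 2.05 × 10^-9 m

Since λ ∝ 1/v, when velocity increases by a factor of 2, the wavelength decreases by a factor of 2.

λ₂/λ₁ = v₁/v₂ = 1/2

The wavelength decreases by a factor of 2.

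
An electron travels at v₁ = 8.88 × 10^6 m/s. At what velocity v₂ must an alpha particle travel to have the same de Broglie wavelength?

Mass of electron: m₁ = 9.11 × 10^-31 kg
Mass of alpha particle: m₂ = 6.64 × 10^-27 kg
v₂ = 1.22 × 10^3 m/s

For equal de Broglie wavelengths: λ₁ = λ₂

h/(m₁v₁) = h/(m₂v₂)
m₁v₁ = m₂v₂
v₂ = v₁ · (m₁/m₂)

v₂ = 8.88 × 10^6 m/s × (9.11 × 10^-31 kg / 6.64 × 10^-27 kg)
v₂ = 1.22 × 10^3 m/s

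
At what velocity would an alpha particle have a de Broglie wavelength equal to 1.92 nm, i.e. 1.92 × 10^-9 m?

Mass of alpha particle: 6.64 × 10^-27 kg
5.20 × 10^1 m/s

From λ = h/(mv), solve for v:

v = h/(mλ)
v = (6.626 × 10^-34 J·s) / (6.64 × 10^-27 kg × 1.92 × 10^-9 m)
v = 5.20 × 10^1 m/s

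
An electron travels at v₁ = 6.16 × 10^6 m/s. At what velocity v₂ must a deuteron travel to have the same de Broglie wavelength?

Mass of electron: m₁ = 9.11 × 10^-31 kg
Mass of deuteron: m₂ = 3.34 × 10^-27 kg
v₂ = 1.68 × 10^3 m/s

For equal de Broglie wavelengths: λ₁ = λ₂

h/(m₁v₁) = h/(m₂v₂)
m₁v₁ = m₂v₂
v₂ = v₁ · (m₁/m₂)

v₂ = 6.16 × 10^6 m/s × (9.11 × 10^-31 kg / 3.34 × 10^-27 kg)
v₂ = 1.68 × 10^3 m/s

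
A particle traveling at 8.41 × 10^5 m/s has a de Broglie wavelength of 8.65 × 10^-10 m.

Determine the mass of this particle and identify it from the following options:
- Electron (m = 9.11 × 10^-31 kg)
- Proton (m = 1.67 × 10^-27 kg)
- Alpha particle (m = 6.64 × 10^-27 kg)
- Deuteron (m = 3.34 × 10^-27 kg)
The particle is an electron.

From λ = h/(mv), solve for mass:

m = h/(λv)
m = (6.626 × 10^-34 J·s) / (8.65 × 10^-10 m × 8.41 × 10^5 m/s)
m = 9.11 × 10^-31 kg

Comparing with the listed masses, this is closest to an electron.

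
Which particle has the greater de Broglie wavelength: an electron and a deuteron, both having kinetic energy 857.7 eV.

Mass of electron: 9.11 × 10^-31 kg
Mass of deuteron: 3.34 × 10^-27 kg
The electron has the longer wavelength.

Using λ = h/√(2mKE):

For electron: λ₁ = h/√(2m₁KE) = 4.19 × 10^-11 m
For deuteron: λ₂ = h/√(2m₂KE) = 6.92 × 10^-13 m

Since λ ∝ 1/√m at constant kinetic energy, the lighter particle has the longer wavelength.

The electron has the longer de Broglie wavelength.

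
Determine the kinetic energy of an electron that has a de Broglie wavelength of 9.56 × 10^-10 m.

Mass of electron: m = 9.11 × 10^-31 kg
2.64 × 10^-19 J (or 1.65 eV)

From λ = h/√(2mKE), we solve for KE:

λ² = h²/(2mKE)
KE = h²/(2mλ²)
KE = (6.626 × 10^-34 J·s)² / (2 × 9.11 × 10^-31 kg × (9.56 × 10^-10 m)²)
KE = 2.64 × 10^-19 J
KE = 1.65 eV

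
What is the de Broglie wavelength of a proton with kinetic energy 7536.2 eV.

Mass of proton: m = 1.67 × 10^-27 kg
3.30 × 10^-13 m

Using λ = h/√(2mKE):

First convert KE to Joules: KE = 7536.2 eV = 1.207 × 10^-15 J

λ = h/√(2mKE)
λ = (6.626 × 10^-34 J·s) / √(2 × 1.67 × 10^-27 kg × 1.207 × 10^-15 J)
λ = 3.30 × 10^-13 m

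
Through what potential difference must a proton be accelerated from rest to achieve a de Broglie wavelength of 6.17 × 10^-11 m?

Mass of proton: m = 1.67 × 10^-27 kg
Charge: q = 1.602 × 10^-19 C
2.16 × 10^-1 V

From λ = h/√(2mqV), we solve for V:

λ² = h²/(2mqV)
V = h²/(2mqλ²)
V = (6.626 × 10^-34 J·s)² / (2 × 1.67 × 10^-27 kg × 1.602 × 10^-19 C × (6.17 × 10^-11 m)²)
V = 2.16 × 10^-1 V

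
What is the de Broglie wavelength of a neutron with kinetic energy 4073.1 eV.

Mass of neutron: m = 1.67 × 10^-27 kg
4.49 × 10^-13 m

Using λ = h/√(2mKE):

First convert KE to Joules: KE = 4073.1 eV = 6.526 × 10^-16 J

λ = h/√(2mKE)
λ = (6.626 × 10^-34 J·s) / √(2 × 1.67 × 10^-27 kg × 6.526 × 10^-16 J)
λ = 4.49 × 10^-13 m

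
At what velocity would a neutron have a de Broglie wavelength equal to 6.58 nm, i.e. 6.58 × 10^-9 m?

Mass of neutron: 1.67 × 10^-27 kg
6.03 × 10^1 m/s

From λ = h/(mv), solve for v:

v = h/(mλ)
v = (6.626 × 10^-34 J·s) / (1.67 × 10^-27 kg × 6.58 × 10^-9 m)
v = 6.03 × 10^1 m/s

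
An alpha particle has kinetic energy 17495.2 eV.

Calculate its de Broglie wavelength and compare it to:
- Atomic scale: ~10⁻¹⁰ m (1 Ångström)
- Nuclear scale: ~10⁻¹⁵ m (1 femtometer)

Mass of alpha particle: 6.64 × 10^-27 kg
λ = 1.09 × 10^-13 m, which is between nuclear and atomic scales.

Using λ = h/√(2mKE):

KE = 17495.2 eV = 2.803 × 10^-15 J

λ = h/√(2mKE)
λ = (6.626 × 10^-34 J·s) / √(2 × 6.64 × 10^-27 kg × 2.803 × 10^-15 J)
λ = 1.09 × 10^-13 m

Comparison:
- Atomic scale (10⁻¹⁰ m): λ is 0.0011× this size
- Nuclear scale (10⁻¹⁵ m): λ is 1.1e+02× this size

The wavelength is between nuclear and atomic scales.

This wavelength is appropriate for probing atomic structure but too large for nuclear physics experiments.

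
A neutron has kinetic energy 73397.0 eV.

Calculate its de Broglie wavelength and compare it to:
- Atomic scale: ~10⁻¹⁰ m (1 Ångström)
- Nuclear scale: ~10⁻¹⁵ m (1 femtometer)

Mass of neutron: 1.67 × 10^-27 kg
λ = 1.06 × 10^-13 m, which is between nuclear and atomic scales.

Using λ = h/√(2mKE):

KE = 73397.0 eV = 1.176 × 10^-14 J

λ = h/√(2mKE)
λ = (6.626 × 10^-34 J·s) / √(2 × 1.67 × 10^-27 kg × 1.176 × 10^-14 J)
λ = 1.06 × 10^-13 m

Comparison:
- Atomic scale (10⁻¹⁰ m): λ is 0.0011× this size
- Nuclear scale (10⁻¹⁵ m): λ is 1.1e+02× this size

The wavelength is between nuclear and atomic scales.

This wavelength is appropriate for probing atomic structure but too large for nuclear physics experiments.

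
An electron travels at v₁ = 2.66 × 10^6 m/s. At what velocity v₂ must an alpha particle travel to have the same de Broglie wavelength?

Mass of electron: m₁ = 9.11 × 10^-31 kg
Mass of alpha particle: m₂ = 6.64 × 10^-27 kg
v₂ = 3.65 × 10^2 m/s

For equal de Broglie wavelengths: λ₁ = λ₂

h/(m₁v₁) = h/(m₂v₂)
m₁v₁ = m₂v₂
v₂ = v₁ · (m₁/m₂)

v₂ = 2.66 × 10^6 m/s × (9.11 × 10^-31 kg / 6.64 × 10^-27 kg)
v₂ = 3.65 × 10^2 m/s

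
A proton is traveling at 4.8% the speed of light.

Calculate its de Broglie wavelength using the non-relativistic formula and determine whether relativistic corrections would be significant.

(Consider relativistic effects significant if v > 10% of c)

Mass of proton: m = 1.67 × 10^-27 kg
No, relativistic corrections are not needed.

Using the non-relativistic de Broglie formula λ = h/(mv):

v = 4.8% × c = 1.439 × 10^7 m/s

λ = h/(mv)
λ = (6.626 × 10^-34 J·s) / (1.67 × 10^-27 kg × 1.439 × 10^7 m/s)
λ = 2.76 × 10^-14 m

Since v = 4.8% of c < 10% of c, relativistic corrections are NOT significant and this non-relativistic result is a good approximation.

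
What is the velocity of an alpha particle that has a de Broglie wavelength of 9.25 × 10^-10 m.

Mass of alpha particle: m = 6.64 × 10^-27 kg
1.08 × 10^2 m/s

From the de Broglie relation λ = h/(mv), we solve for v:

v = h/(mλ)
v = (6.626 × 10^-34 J·s) / (6.64 × 10^-27 kg × 9.25 × 10^-10 m)
v = 1.08 × 10^2 m/s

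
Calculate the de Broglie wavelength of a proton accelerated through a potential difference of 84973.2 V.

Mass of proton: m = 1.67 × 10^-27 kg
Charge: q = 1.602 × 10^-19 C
9.83 × 10^-14 m

When a particle is accelerated through voltage V, it gains kinetic energy KE = qV.

The de Broglie wavelength is then λ = h/√(2mqV):

λ = h/√(2mqV)
λ = (6.626 × 10^-34 J·s) / √(2 × 1.67 × 10^-27 kg × 1.602 × 10^-19 C × 84973.2 V)
λ = 9.83 × 10^-14 m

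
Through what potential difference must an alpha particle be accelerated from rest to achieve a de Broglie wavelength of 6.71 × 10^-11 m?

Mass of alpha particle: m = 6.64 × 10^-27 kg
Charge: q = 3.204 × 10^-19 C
2.29 × 10^-2 V

From λ = h/√(2mqV), we solve for V:

λ² = h²/(2mqV)
V = h²/(2mqλ²)
V = (6.626 × 10^-34 J·s)² / (2 × 6.64 × 10^-27 kg × 3.204 × 10^-19 C × (6.71 × 10^-11 m)²)
V = 2.29 × 10^-2 V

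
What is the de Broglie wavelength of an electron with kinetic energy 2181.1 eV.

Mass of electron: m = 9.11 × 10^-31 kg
2.63 × 10^-11 m

Using λ = h/√(2mKE):

First convert KE to Joules: KE = 2181.1 eV = 3.495 × 10^-16 J

λ = h/√(2mKE)
λ = (6.626 × 10^-34 J·s) / √(2 × 9.11 × 10^-31 kg × 3.495 × 10^-16 J)
λ = 2.63 × 10^-11 m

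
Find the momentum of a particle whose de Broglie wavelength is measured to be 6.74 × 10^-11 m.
9.83 × 10^-24 kg·m/s

From the de Broglie relation λ = h/p, we solve for p:

p = h/λ
p = (6.626 × 10^-34 J·s) / (6.74 × 10^-11 m)
p = 9.83 × 10^-24 kg·m/s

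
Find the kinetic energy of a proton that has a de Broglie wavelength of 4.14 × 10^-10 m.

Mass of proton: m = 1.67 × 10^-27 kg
7.67 × 10^-22 J (or 4.79 × 10^-3 eV)

From λ = h/√(2mKE), we solve for KE:

λ² = h²/(2mKE)
KE = h²/(2mλ²)
KE = (6.626 × 10^-34 J·s)² / (2 × 1.67 × 10^-27 kg × (4.14 × 10^-10 m)²)
KE = 7.67 × 10^-22 J
KE = 4.79 × 10^-3 eV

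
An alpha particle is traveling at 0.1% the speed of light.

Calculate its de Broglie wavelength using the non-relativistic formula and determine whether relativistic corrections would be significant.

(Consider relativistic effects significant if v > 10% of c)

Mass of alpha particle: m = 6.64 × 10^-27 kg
No, relativistic corrections are not needed.

Using the non-relativistic de Broglie formula λ = h/(mv):

v = 0.1% × c = 2.998 × 10^5 m/s

λ = h/(mv)
λ = (6.626 × 10^-34 J·s) / (6.64 × 10^-27 kg × 2.998 × 10^5 m/s)
λ = 3.33 × 10^-13 m

Since v = 0.1% of c < 10% of c, relativistic corrections are NOT significant and this non-relativistic result is a good approximation.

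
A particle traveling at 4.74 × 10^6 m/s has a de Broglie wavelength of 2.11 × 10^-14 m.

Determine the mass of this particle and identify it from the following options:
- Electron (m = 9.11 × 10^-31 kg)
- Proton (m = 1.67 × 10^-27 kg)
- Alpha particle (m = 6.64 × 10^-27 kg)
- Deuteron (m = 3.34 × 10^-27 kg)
The particle is an alpha particle.

From λ = h/(mv), solve for mass:

m = h/(λv)
m = (6.626 × 10^-34 J·s) / (2.11 × 10^-14 m × 4.74 × 10^6 m/s)
m = 6.63 × 10^-27 kg

Comparing with the listed masses, this is closest to an alpha particle.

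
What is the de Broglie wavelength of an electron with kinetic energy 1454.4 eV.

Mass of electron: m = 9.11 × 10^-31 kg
3.22 × 10^-11 m

Using λ = h/√(2mKE):

First convert KE to Joules: KE = 1454.4 eV = 2.330 × 10^-16 J

λ = h/√(2mKE)
λ = (6.626 × 10^-34 J·s) / √(2 × 9.11 × 10^-31 kg × 2.330 × 10^-16 J)
λ = 3.22 × 10^-11 m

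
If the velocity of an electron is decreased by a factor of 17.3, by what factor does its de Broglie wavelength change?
The wavelength increases by a factor of 17.3.

From λ = h/(mv), the wavelength is inversely proportional to velocity:

λ ∝ 1/v

If v → v/17.3, then λ → 17.3λ

When velocity is decreased by a factor of 17.3, the wavelength increases by a factor of 17.3.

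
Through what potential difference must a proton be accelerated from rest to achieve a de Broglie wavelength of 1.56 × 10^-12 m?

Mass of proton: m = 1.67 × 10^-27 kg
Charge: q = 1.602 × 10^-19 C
337 V

From λ = h/√(2mqV), we solve for V:

λ² = h²/(2mqV)
V = h²/(2mqλ²)
V = (6.626 × 10^-34 J·s)² / (2 × 1.67 × 10^-27 kg × 1.602 × 10^-19 C × (1.56 × 10^-12 m)²)
V = 337 V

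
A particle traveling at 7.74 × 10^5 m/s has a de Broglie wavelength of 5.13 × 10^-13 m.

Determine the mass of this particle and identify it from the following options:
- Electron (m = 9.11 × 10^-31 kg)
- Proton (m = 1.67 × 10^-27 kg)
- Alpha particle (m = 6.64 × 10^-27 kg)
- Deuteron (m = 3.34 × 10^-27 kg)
The particle is a proton.

From λ = h/(mv), solve for mass:

m = h/(λv)
m = (6.626 × 10^-34 J·s) / (5.13 × 10^-13 m × 7.74 × 10^5 m/s)
m = 1.67 × 10^-27 kg

Comparing with the listed masses, this is closest to a proton.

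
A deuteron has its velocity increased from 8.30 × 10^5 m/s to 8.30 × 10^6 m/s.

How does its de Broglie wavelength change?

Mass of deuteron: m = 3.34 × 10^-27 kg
The wavelength decreases by a factor of 10.

Using λ = h/(mv):

Initial wavelength: λ₁ = h/(mv₁) = 2.39 × 10^-13 m
Final wavelength: λ₂ = h/(mv₂) = 2.39 × 10^-14 m

Since λ ∝ 1/v, when velocity increases by a factor of 10, the wavelength decreases by a factor of 10.

λ₂/λ₁ = v₁/v₂ = 1/10

The wavelength decreases by a factor of 10.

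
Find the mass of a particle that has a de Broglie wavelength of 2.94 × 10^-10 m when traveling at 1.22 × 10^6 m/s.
1.85 × 10^-30 kg

From the de Broglie relation λ = h/(mv), we solve for m:

m = h/(λv)
m = (6.626 × 10^-34 J·s) / (2.94 × 10^-10 m × 1.22 × 10^6 m/s)
m = 1.85 × 10^-30 kg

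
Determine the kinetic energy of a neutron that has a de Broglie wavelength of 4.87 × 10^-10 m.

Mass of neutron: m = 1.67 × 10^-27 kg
5.54 × 10^-22 J (or 3.46 × 10^-3 eV)

From λ = h/√(2mKE), we solve for KE:

λ² = h²/(2mKE)
KE = h²/(2mλ²)
KE = (6.626 × 10^-34 J·s)² / (2 × 1.67 × 10^-27 kg × (4.87 × 10^-10 m)²)
KE = 5.54 × 10^-22 J
KE = 3.46 × 10^-3 eV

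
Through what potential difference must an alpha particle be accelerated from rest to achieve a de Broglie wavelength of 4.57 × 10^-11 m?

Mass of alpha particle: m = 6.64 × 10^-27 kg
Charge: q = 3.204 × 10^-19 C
4.94 × 10^-2 V

From λ = h/√(2mqV), we solve for V:

λ² = h²/(2mqV)
V = h²/(2mqλ²)
V = (6.626 × 10^-34 J·s)² / (2 × 6.64 × 10^-27 kg × 3.204 × 10^-19 C × (4.57 × 10^-11 m)²)
V = 4.94 × 10^-2 V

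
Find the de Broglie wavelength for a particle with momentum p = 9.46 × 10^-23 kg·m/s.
7.00 × 10^-12 m

Using the de Broglie relation λ = h/p:

λ = h/p
λ = (6.626 × 10^-34 J·s) / (9.46 × 10^-23 kg·m/s)
λ = 7.00 × 10^-12 m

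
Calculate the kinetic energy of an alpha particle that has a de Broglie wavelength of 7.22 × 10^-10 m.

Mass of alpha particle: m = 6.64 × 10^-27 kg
6.34 × 10^-23 J (or 3.96 × 10^-4 eV)

From λ = h/√(2mKE), we solve for KE:

λ² = h²/(2mKE)
KE = h²/(2mλ²)
KE = (6.626 × 10^-34 J·s)² / (2 × 6.64 × 10^-27 kg × (7.22 × 10^-10 m)²)
KE = 6.34 × 10^-23 J
KE = 3.96 × 10^-4 eV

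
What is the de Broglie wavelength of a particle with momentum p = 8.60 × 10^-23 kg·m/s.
7.70 × 10^-12 m

Using the de Broglie relation λ = h/p:

λ = h/p
λ = (6.626 × 10^-34 J·s) / (8.60 × 10^-23 kg·m/s)
λ = 7.70 × 10^-12 m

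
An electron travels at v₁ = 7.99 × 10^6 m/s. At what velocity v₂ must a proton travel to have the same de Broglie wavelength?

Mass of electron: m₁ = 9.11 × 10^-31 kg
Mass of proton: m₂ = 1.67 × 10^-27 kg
v₂ = 4.36 × 10^3 m/s

For equal de Broglie wavelengths: λ₁ = λ₂

h/(m₁v₁) = h/(m₂v₂)
m₁v₁ = m₂v₂
v₂ = v₁ · (m₁/m₂)

v₂ = 7.99 × 10^6 m/s × (9.11 × 10^-31 kg / 1.67 × 10^-27 kg)
v₂ = 4.36 × 10^3 m/s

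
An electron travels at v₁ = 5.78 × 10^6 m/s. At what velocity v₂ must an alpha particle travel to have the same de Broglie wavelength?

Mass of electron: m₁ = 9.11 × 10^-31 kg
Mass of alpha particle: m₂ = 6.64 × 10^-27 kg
v₂ = 7.93 × 10^2 m/s

For equal de Broglie wavelengths: λ₁ = λ₂

h/(m₁v₁) = h/(m₂v₂)
m₁v₁ = m₂v₂
v₂ = v₁ · (m₁/m₂)

v₂ = 5.78 × 10^6 m/s × (9.11 × 10^-31 kg / 6.64 × 10^-27 kg)
v₂ = 7.93 × 10^2 m/s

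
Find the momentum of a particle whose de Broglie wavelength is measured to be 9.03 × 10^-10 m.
7.34 × 10^-25 kg·m/s

From the de Broglie relation λ = h/p, we solve for p:

p = h/λ
p = (6.626 × 10^-34 J·s) / (9.03 × 10^-10 m)
p = 7.34 × 10^-25 kg·m/s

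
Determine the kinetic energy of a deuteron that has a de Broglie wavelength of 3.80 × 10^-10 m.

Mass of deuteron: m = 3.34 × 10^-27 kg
4.55 × 10^-22 J (or 2.84 × 10^-3 eV)

From λ = h/√(2mKE), we solve for KE:

λ² = h²/(2mKE)
KE = h²/(2mλ²)
KE = (6.626 × 10^-34 J·s)² / (2 × 3.34 × 10^-27 kg × (3.80 × 10^-10 m)²)
KE = 4.55 × 10^-22 J
KE = 2.84 × 10^-3 eV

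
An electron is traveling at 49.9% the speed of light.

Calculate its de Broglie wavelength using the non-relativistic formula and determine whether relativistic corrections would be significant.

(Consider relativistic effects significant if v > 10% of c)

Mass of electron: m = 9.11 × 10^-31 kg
Yes, relativistic corrections are needed.

Using the non-relativistic de Broglie formula λ = h/(mv):

v = 49.9% × c = 1.496 × 10^8 m/s

λ = h/(mv)
λ = (6.626 × 10^-34 J·s) / (9.11 × 10^-31 kg × 1.496 × 10^8 m/s)
λ = 4.86 × 10^-12 m

Since v = 49.9% of c > 10% of c, relativistic corrections ARE significant and the actual wavelength would differ from this non-relativistic estimate.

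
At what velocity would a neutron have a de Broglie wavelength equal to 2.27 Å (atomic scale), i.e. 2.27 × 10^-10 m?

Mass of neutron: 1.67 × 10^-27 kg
1.75 × 10^3 m/s

From λ = h/(mv), solve for v:

v = h/(mλ)
v = (6.626 × 10^-34 J·s) / (1.67 × 10^-27 kg × 2.27 × 10^-10 m)
v = 1.75 × 10^3 m/s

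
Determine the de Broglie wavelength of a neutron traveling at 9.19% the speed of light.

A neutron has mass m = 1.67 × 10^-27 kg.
1.44 × 10^-14 m

Using the de Broglie relation λ = h/(mv):

v = 9.19% × c = 2.755 × 10^7 m/s

λ = h/(mv)
λ = (6.626 × 10^-34 J·s) / (1.67 × 10^-27 kg × 2.755 × 10^7 m/s)
λ = 1.44 × 10^-14 m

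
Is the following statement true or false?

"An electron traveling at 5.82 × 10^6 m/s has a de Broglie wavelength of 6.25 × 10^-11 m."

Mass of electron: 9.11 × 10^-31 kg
False

The claim is incorrect.

Using λ = h/(mv):
λ = (6.626 × 10^-34 J·s) / (9.11 × 10^-31 kg × 5.82 × 10^6 m/s)
λ = 1.25 × 10^-10 m

The actual wavelength differs from the claimed 6.25 × 10^-11 m.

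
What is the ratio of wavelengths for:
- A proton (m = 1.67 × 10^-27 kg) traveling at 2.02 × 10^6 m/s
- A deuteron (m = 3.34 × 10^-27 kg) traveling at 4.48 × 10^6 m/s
λ₁/λ₂ = 4.44

Using λ = h/(mv):

λ₁ = h/(m₁v₁) = 1.96 × 10^-13 m
λ₂ = h/(m₂v₂) = 4.43 × 10^-14 m

Ratio λ₁/λ₂ = (m₂v₂)/(m₁v₁)
         = (3.34 × 10^-27 kg × 4.48 × 10^6 m/s) / (1.67 × 10^-27 kg × 2.02 × 10^6 m/s)
         = 4.44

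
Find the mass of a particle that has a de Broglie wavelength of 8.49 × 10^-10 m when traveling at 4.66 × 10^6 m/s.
1.67 × 10^-31 kg

From the de Broglie relation λ = h/(mv), we solve for m:

m = h/(λv)
m = (6.626 × 10^-34 J·s) / (8.49 × 10^-10 m × 4.66 × 10^6 m/s)
m = 1.67 × 10^-31 kg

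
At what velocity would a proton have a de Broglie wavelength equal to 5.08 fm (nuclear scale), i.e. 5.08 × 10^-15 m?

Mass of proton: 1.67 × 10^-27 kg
7.81 × 10^7 m/s

From λ = h/(mv), solve for v:

v = h/(mλ)
v = (6.626 × 10^-34 J·s) / (1.67 × 10^-27 kg × 5.08 × 10^-15 m)
v = 7.81 × 10^7 m/s

Note: This velocity is 26.1% of the speed of light, so relativistic corrections would be needed for a more accurate calculation.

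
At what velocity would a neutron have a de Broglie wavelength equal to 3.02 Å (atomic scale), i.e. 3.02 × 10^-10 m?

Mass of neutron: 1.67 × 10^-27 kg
1.31 × 10^3 m/s

From λ = h/(mv), solve for v:

v = h/(mλ)
v = (6.626 × 10^-34 J·s) / (1.67 × 10^-27 kg × 3.02 × 10^-10 m)
v = 1.31 × 10^3 m/s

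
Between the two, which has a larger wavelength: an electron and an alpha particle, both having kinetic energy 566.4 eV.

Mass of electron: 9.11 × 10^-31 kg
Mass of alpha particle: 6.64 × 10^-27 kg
The electron has the longer wavelength.

Using λ = h/√(2mKE):

For electron: λ₁ = h/√(2m₁KE) = 5.15 × 10^-11 m
For alpha particle: λ₂ = h/√(2m₂KE) = 6.04 × 10^-13 m

Since λ ∝ 1/√m at constant kinetic energy, the lighter particle has the longer wavelength.

The electron has the longer de Broglie wavelength.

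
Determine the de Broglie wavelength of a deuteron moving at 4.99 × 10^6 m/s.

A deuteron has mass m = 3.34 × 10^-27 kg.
3.98 × 10^-14 m

Using the de Broglie relation λ = h/(mv):

λ = h/(mv)
λ = (6.626 × 10^-34 J·s) / (3.34 × 10^-27 kg × 4.99 × 10^6 m/s)
λ = 3.98 × 10^-14 m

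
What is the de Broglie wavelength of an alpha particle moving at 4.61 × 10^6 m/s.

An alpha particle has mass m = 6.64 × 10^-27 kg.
2.16 × 10^-14 m

Using the de Broglie relation λ = h/(mv):

λ = h/(mv)
λ = (6.626 × 10^-34 J·s) / (6.64 × 10^-27 kg × 4.61 × 10^6 m/s)
λ = 2.16 × 10^-14 m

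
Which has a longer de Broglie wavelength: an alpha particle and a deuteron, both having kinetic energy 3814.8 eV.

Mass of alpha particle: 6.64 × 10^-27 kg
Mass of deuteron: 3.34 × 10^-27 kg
The deuteron has the longer wavelength.

Using λ = h/√(2mKE):

For alpha particle: λ₁ = h/√(2m₁KE) = 2.33 × 10^-13 m
For deuteron: λ₂ = h/√(2m₂KE) = 3.28 × 10^-13 m

Since λ ∝ 1/√m at constant kinetic energy, the lighter particle has the longer wavelength.

The deuteron has the longer de Broglie wavelength.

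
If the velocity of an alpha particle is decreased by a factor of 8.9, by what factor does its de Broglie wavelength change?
The wavelength increases by a factor of 8.9.

From λ = h/(mv), the wavelength is inversely proportional to velocity:

λ ∝ 1/v

If v → v/8.9, then λ → 8.9λ

When velocity is decreased by a factor of 8.9, the wavelength increases by a factor of 8.9.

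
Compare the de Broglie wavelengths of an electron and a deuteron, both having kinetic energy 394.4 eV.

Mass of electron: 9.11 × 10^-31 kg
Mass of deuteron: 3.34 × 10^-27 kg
The electron has the longer wavelength.

Using λ = h/√(2mKE):

For electron: λ₁ = h/√(2m₁KE) = 6.18 × 10^-11 m
For deuteron: λ₂ = h/√(2m₂KE) = 1.02 × 10^-12 m

Since λ ∝ 1/√m at constant kinetic energy, the lighter particle has the longer wavelength.

The electron has the longer de Broglie wavelength.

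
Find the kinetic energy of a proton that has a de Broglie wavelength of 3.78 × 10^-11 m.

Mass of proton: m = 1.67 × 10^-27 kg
9.20 × 10^-20 J (or 0.574 eV)

From λ = h/√(2mKE), we solve for KE:

λ² = h²/(2mKE)
KE = h²/(2mλ²)
KE = (6.626 × 10^-34 J·s)² / (2 × 1.67 × 10^-27 kg × (3.78 × 10^-11 m)²)
KE = 9.20 × 10^-20 J
KE = 0.574 eV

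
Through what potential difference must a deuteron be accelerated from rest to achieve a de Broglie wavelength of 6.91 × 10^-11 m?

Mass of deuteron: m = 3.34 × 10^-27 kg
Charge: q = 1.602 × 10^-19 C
8.59 × 10^-2 V

From λ = h/√(2mqV), we solve for V:

λ² = h²/(2mqV)
V = h²/(2mqλ²)
V = (6.626 × 10^-34 J·s)² / (2 × 3.34 × 10^-27 kg × 1.602 × 10^-19 C × (6.91 × 10^-11 m)²)
V = 8.59 × 10^-2 V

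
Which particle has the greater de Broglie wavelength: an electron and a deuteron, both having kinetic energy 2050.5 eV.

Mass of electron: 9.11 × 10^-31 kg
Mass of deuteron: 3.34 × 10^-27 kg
The electron has the longer wavelength.

Using λ = h/√(2mKE):

For electron: λ₁ = h/√(2m₁KE) = 2.71 × 10^-11 m
For deuteron: λ₂ = h/√(2m₂KE) = 4.47 × 10^-13 m

Since λ ∝ 1/√m at constant kinetic energy, the lighter particle has the longer wavelength.

The electron has the longer de Broglie wavelength.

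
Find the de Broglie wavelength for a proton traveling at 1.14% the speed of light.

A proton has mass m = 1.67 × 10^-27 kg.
1.16 × 10^-13 m

Using the de Broglie relation λ = h/(mv):

v = 1.14% × c = 3.418 × 10^6 m/s

λ = h/(mv)
λ = (6.626 × 10^-34 J·s) / (1.67 × 10^-27 kg × 3.418 × 10^6 m/s)
λ = 1.16 × 10^-13 m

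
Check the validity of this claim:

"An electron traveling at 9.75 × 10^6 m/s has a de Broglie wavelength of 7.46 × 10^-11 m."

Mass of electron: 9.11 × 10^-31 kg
True

The claim is correct.

Using λ = h/(mv):
λ = (6.626 × 10^-34 J·s) / (9.11 × 10^-31 kg × 9.75 × 10^6 m/s)
λ = 7.46 × 10^-11 m

This matches the claimed value.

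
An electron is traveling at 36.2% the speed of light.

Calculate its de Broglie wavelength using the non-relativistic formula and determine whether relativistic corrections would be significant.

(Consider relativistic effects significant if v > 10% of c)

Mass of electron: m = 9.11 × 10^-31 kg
Yes, relativistic corrections are needed.

Using the non-relativistic de Broglie formula λ = h/(mv):

v = 36.2% × c = 1.085 × 10^8 m/s

λ = h/(mv)
λ = (6.626 × 10^-34 J·s) / (9.11 × 10^-31 kg × 1.085 × 10^8 m/s)
λ = 6.70 × 10^-12 m

Since v = 36.2% of c > 10% of c, relativistic corrections ARE significant and the actual wavelength would differ from this non-relativistic estimate.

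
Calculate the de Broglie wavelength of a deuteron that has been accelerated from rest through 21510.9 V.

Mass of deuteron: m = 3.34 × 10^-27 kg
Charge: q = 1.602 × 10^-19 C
1.38 × 10^-13 m

When a particle is accelerated through voltage V, it gains kinetic energy KE = qV.

The de Broglie wavelength is then λ = h/√(2mqV):

λ = h/√(2mqV)
λ = (6.626 × 10^-34 J·s) / √(2 × 3.34 × 10^-27 kg × 1.602 × 10^-19 C × 21510.9 V)
λ = 1.38 × 10^-13 m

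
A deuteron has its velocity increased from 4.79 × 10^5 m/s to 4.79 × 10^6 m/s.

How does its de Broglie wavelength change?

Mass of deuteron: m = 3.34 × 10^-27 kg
The wavelength decreases by a factor of 10.

Using λ = h/(mv):

Initial wavelength: λ₁ = h/(mv₁) = 4.14 × 10^-13 m
Final wavelength: λ₂ = h/(mv₂) = 4.14 × 10^-14 m

Since λ ∝ 1/v, when velocity increases by a factor of 10, the wavelength decreases by a factor of 10.

λ₂/λ₁ = v₁/v₂ = 1/10

The wavelength decreases by a factor of 10.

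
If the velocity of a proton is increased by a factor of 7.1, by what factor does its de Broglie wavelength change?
The wavelength decreases by a factor of 7.1.

From λ = h/(mv), the wavelength is inversely proportional to velocity:

λ ∝ 1/v

If v → 7.1v, then λ → λ/7.1

When velocity is increased by a factor of 7.1, the wavelength decreases by a factor of 7.1.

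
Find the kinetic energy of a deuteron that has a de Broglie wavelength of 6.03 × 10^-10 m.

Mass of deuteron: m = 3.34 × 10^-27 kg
1.81 × 10^-22 J (or 1.13 × 10^-3 eV)

From λ = h/√(2mKE), we solve for KE:

λ² = h²/(2mKE)
KE = h²/(2mλ²)
KE = (6.626 × 10^-34 J·s)² / (2 × 3.34 × 10^-27 kg × (6.03 × 10^-10 m)²)
KE = 1.81 × 10^-22 J
KE = 1.13 × 10^-3 eV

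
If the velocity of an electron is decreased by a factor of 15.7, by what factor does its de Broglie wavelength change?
The wavelength increases by a factor of 15.7.

From λ = h/(mv), the wavelength is inversely proportional to velocity:

λ ∝ 1/v

If v → v/15.7, then λ → 15.7λ

When velocity is decreased by a factor of 15.7, the wavelength increases by a factor of 15.7.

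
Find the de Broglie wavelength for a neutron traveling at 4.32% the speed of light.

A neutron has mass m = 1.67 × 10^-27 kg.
3.06 × 10^-14 m

Using the de Broglie relation λ = h/(mv):

v = 4.32% × c = 1.295 × 10^7 m/s

λ = h/(mv)
λ = (6.626 × 10^-34 J·s) / (1.67 × 10^-27 kg × 1.295 × 10^7 m/s)
λ = 3.06 × 10^-14 m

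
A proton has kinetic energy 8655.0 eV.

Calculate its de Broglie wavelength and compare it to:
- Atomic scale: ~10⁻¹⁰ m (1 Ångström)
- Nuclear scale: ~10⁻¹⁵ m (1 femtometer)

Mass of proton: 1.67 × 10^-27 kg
λ = 3.08 × 10^-13 m, which is between nuclear and atomic scales.

Using λ = h/√(2mKE):

KE = 8655.0 eV = 1.387 × 10^-15 J

λ = h/√(2mKE)
λ = (6.626 × 10^-34 J·s) / √(2 × 1.67 × 10^-27 kg × 1.387 × 10^-15 J)
λ = 3.08 × 10^-13 m

Comparison:
- Atomic scale (10⁻¹⁰ m): λ is 0.0031× this size
- Nuclear scale (10⁻¹⁵ m): λ is 3.1e+02× this size

The wavelength is between nuclear and atomic scales.

This wavelength is appropriate for probing atomic structure but too large for nuclear physics experiments.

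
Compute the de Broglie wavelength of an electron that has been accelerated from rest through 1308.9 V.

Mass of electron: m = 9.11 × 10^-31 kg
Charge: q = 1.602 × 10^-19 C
3.39 × 10^-11 m

When a particle is accelerated through voltage V, it gains kinetic energy KE = qV.

The de Broglie wavelength is then λ = h/√(2mqV):

λ = h/√(2mqV)
λ = (6.626 × 10^-34 J·s) / √(2 × 9.11 × 10^-31 kg × 1.602 × 10^-19 C × 1308.9 V)
λ = 3.39 × 10^-11 m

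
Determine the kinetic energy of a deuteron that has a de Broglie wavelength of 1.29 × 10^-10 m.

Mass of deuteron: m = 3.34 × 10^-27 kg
3.95 × 10^-21 J (or 0.0247 eV)

From λ = h/√(2mKE), we solve for KE:

λ² = h²/(2mKE)
KE = h²/(2mλ²)
KE = (6.626 × 10^-34 J·s)² / (2 × 3.34 × 10^-27 kg × (1.29 × 10^-10 m)²)
KE = 3.95 × 10^-21 J
KE = 0.0247 eV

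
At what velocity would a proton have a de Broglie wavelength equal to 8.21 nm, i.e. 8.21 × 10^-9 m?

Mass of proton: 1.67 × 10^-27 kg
4.83 × 10^1 m/s

From λ = h/(mv), solve for v:

v = h/(mλ)
v = (6.626 × 10^-34 J·s) / (1.67 × 10^-27 kg × 8.21 × 10^-9 m)
v = 4.83 × 10^1 m/s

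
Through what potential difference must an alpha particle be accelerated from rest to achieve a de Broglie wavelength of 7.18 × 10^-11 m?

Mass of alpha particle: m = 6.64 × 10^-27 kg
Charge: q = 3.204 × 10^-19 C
2.00 × 10^-2 V

From λ = h/√(2mqV), we solve for V:

λ² = h²/(2mqV)
V = h²/(2mqλ²)
V = (6.626 × 10^-34 J·s)² / (2 × 6.64 × 10^-27 kg × 3.204 × 10^-19 C × (7.18 × 10^-11 m)²)
V = 2.00 × 10^-2 V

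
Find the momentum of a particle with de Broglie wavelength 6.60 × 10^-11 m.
1.00 × 10^-23 kg·m/s

From the de Broglie relation λ = h/p, we solve for p:

p = h/λ
p = (6.626 × 10^-34 J·s) / (6.60 × 10^-11 m)
p = 1.00 × 10^-23 kg·m/s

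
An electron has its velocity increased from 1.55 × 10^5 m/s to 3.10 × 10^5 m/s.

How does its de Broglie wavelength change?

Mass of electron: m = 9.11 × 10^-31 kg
The wavelength decreases by a factor of 2.

Using λ = h/(mv):

Initial wavelength: λ₁ = h/(mv₁) = 4.69 × 10^-9 m
Final wavelength: λ₂ = h/(mv₂) = 2.35 × 10^-9 m

Since λ ∝ 1/v, when velocity increases by a factor of 2, the wavelength decreases by a factor of 2.

λ₂/λ₁ = v₁/v₂ = 1/2

The wavelength decreases by a factor of 2.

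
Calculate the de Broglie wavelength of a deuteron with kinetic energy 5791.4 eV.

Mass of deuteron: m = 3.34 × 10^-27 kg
2.66 × 10^-13 m

Using λ = h/√(2mKE):

First convert KE to Joules: KE = 5791.4 eV = 9.279 × 10^-16 J

λ = h/√(2mKE)
λ = (6.626 × 10^-34 J·s) / √(2 × 3.34 × 10^-27 kg × 9.279 × 10^-16 J)
λ = 2.66 × 10^-13 m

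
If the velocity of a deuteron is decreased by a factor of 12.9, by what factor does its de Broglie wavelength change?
The wavelength increases by a factor of 12.9.

From λ = h/(mv), the wavelength is inversely proportional to velocity:

λ ∝ 1/v

If v → v/12.9, then λ → 12.9λ

When velocity is decreased by a factor of 12.9, the wavelength increases by a factor of 12.9.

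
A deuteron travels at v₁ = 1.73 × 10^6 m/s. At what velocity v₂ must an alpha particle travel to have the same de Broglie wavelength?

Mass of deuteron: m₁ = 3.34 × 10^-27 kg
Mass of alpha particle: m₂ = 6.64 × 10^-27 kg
v₂ = 8.70 × 10^5 m/s

For equal de Broglie wavelengths: λ₁ = λ₂

h/(m₁v₁) = h/(m₂v₂)
m₁v₁ = m₂v₂
v₂ = v₁ · (m₁/m₂)

v₂ = 1.73 × 10^6 m/s × (3.34 × 10^-27 kg / 6.64 × 10^-27 kg)
v₂ = 8.70 × 10^5 m/s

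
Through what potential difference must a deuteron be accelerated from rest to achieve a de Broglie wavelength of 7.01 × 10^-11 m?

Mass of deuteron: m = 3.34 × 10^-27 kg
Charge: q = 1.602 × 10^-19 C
8.35 × 10^-2 V

From λ = h/√(2mqV), we solve for V:

λ² = h²/(2mqV)
V = h²/(2mqλ²)
V = (6.626 × 10^-34 J·s)² / (2 × 3.34 × 10^-27 kg × 1.602 × 10^-19 C × (7.01 × 10^-11 m)²)
V = 8.35 × 10^-2 V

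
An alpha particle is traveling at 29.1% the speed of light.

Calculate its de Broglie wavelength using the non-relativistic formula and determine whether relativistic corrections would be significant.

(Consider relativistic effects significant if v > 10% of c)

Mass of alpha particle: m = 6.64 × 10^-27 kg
Yes, relativistic corrections are needed.

Using the non-relativistic de Broglie formula λ = h/(mv):

v = 29.1% × c = 8.724 × 10^7 m/s

λ = h/(mv)
λ = (6.626 × 10^-34 J·s) / (6.64 × 10^-27 kg × 8.724 × 10^7 m/s)
λ = 1.14 × 10^-15 m

Since v = 29.1% of c > 10% of c, relativistic corrections ARE significant and the actual wavelength would differ from this non-relativistic estimate.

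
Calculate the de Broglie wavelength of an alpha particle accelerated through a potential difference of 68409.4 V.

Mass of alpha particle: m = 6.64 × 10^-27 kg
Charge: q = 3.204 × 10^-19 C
3.88 × 10^-14 m

When a particle is accelerated through voltage V, it gains kinetic energy KE = qV.

The de Broglie wavelength is then λ = h/√(2mqV):

λ = h/√(2mqV)
λ = (6.626 × 10^-34 J·s) / √(2 × 6.64 × 10^-27 kg × 3.204 × 10^-19 C × 68409.4 V)
λ = 3.88 × 10^-14 m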